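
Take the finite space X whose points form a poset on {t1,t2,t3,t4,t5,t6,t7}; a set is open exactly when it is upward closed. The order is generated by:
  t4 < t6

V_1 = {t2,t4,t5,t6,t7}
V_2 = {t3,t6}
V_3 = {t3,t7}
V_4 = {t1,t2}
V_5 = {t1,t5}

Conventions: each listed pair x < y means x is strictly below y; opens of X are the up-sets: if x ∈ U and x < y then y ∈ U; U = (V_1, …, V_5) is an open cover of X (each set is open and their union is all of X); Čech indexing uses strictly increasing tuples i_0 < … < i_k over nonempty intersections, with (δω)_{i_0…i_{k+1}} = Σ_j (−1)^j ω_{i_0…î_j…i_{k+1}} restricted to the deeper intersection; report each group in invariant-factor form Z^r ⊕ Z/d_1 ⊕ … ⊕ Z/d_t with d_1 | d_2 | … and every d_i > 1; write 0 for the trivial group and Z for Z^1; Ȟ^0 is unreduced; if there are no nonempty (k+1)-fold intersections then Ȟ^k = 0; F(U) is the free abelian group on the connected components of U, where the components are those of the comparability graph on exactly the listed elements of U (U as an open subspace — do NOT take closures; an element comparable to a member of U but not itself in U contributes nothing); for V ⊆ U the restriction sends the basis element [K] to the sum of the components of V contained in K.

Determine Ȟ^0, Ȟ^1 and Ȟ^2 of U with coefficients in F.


Ȟ^0 ≅ Z^6,  Ȟ^1 ≅ 0,  Ȟ^2 ≅ 0

nonempty intersections:
  V12={t6} V13={t7} V14={t2} V15={t5} V23={t3} V45={t1}
components per intersection:
  V1: {t2} {t4,t6} {t5} {t7}
  V2: {t3} {t6}
  V3: {t3} {t7}
  V4: {t1} {t2}
  V5: {t1} {t5}
  V12: {t6}
  V13: {t7}
  V14: {t2}
  V15: {t5}
  V23: {t3}
  V45: {t1}
C dims 12,6; δ0: rk 6, SNF 1^6
Ȟ^0: (12−6)−0=6 ⇒ Z^6
Ȟ^1: (6−0)−6=0 ⇒ 0
Ȟ^2: (0−0)−0=0 ⇒ 0


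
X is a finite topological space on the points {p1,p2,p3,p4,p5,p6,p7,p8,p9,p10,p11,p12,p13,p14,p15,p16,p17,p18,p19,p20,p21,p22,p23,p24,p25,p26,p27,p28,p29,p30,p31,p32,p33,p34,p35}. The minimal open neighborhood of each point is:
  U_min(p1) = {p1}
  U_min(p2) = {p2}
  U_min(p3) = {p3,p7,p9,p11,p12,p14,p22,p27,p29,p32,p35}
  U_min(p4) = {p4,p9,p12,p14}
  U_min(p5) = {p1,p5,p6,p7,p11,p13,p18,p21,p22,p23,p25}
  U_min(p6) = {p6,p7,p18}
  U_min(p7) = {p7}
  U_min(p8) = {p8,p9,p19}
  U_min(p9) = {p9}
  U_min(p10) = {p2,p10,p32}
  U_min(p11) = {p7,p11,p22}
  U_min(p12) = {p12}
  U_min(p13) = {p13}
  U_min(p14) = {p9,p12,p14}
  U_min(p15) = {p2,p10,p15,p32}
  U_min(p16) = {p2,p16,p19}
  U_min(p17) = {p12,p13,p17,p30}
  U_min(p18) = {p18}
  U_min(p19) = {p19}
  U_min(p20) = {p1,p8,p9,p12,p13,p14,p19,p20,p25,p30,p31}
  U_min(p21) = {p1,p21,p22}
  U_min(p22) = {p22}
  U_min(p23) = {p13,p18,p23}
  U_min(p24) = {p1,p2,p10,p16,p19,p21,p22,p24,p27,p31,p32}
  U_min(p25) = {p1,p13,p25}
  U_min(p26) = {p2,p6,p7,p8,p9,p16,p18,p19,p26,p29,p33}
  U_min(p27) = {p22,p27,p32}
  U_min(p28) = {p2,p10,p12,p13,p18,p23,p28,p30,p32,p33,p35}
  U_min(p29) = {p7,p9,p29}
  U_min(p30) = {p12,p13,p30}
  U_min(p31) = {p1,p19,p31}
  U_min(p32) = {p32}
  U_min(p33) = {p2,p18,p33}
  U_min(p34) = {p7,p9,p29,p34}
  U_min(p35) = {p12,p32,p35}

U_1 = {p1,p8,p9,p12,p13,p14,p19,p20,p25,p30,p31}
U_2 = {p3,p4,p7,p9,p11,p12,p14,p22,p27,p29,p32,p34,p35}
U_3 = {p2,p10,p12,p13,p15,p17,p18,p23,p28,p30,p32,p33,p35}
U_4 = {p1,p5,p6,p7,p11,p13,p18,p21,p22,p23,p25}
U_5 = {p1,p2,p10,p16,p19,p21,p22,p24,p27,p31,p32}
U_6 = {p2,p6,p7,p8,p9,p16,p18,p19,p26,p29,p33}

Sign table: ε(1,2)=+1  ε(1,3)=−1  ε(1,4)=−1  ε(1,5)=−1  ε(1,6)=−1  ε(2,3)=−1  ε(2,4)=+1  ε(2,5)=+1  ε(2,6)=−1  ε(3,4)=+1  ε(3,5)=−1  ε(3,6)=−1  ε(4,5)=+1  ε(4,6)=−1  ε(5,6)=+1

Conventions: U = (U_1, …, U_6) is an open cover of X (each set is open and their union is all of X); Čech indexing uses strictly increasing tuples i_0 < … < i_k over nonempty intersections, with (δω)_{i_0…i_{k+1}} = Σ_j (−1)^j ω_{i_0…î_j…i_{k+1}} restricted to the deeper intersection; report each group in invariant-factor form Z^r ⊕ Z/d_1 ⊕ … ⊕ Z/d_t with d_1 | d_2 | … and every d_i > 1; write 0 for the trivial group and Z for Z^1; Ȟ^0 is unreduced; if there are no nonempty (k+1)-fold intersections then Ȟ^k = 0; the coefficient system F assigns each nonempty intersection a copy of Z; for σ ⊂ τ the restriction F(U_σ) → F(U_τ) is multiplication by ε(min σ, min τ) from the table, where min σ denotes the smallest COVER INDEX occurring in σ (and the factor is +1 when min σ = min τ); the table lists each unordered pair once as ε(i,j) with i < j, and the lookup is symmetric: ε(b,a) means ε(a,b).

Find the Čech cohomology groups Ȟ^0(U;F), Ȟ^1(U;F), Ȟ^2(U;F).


Ȟ^0 = 0, Ȟ^1 = Z/2 and Ȟ^2 = Z

nerve simplices:
  U12={p9,p12,p14} U13={p12,p13,p30} U14={p1,p13,p25} U15={p1,p19,p31} U16={p8,p9,p19} U23={p12,p32,p35} U24={p7,p11,p22} U25={p22,p27,p32} U26={p7,p9,p29} U34={p13,p18,p23} U35={p2,p10,p32} U36={p2,p18,p33} U45={p1,p21,p22} U46={p6,p7,p18} U56={p2,p16,p19}
  U123={p12} U126={p9} U134={p13} U145={p1} U156={p19} U235={p32} U245={p22} U246={p7} U346={p18} U356={p2}
C dims 6,15,10; δ0: rk 6, SNF 1^5·2; δ1: rk 9, SNF 1^9
degree 0: 6−6−0 = 0 → Ȟ^0 ≅ 0
degree 1: 15−9−6 = 0 plus torsion [2] → Ȟ^1 ≅ Z/2
degree 2: 10−0−9 = 1 → Ȟ^2 ≅ Z


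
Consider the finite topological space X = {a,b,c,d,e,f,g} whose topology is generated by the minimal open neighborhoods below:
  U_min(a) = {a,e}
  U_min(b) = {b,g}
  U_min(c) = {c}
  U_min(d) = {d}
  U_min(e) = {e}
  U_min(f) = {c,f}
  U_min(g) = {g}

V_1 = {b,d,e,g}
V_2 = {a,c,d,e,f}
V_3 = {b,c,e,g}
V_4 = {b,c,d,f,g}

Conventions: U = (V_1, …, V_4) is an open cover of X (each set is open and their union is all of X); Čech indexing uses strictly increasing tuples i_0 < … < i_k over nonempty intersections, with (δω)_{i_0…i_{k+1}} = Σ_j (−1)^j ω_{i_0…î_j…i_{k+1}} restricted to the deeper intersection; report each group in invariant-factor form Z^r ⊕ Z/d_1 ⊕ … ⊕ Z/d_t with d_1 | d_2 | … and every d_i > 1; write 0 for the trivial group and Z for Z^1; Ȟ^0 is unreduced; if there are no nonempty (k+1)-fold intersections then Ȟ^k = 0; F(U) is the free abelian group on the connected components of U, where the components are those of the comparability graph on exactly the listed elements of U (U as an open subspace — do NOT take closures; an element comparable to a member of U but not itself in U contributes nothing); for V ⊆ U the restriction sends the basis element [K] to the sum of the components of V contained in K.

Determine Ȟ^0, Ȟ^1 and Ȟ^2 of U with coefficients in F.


cover nerve:
  V12={d,e} V13={b,e,g} V14={b,d,g} V23={c,e} V24={c,d,f} V34={b,c,g}
  V123={e} V124={d} V134={b,g} V234={c}
components per intersection:
  V1: {b,g} {d} {e}
  V2: {a,e} {c,f} {d}
  V3: {b,g} {c} {e}
  V4: {b,g} {c,f} {d}
  V12: {d} {e}
  V13: {b,g} {e}
  V14: {b,g} {d}
  V23: {c} {e}
  V24: {c,f} {d}
  V34: {b,g} {c}
  V123: {e}
  V124: {d}
  V134: {b,g}
  V234: {c}
C dims 12,12,4; δ0: rk 8, SNF 1^8; δ1: rk 4, SNF 1^4
Ȟ^0: (12−8)−0=4 ⇒ Z^4
Ȟ^1: (12−4)−8=0 ⇒ 0
Ȟ^2: (4−0)−4=0 ⇒ 0

Ȟ^0(U;F) ≅ Z^4, Ȟ^1(U;F) ≅ 0, Ȟ^2(U;F) ≅ 0


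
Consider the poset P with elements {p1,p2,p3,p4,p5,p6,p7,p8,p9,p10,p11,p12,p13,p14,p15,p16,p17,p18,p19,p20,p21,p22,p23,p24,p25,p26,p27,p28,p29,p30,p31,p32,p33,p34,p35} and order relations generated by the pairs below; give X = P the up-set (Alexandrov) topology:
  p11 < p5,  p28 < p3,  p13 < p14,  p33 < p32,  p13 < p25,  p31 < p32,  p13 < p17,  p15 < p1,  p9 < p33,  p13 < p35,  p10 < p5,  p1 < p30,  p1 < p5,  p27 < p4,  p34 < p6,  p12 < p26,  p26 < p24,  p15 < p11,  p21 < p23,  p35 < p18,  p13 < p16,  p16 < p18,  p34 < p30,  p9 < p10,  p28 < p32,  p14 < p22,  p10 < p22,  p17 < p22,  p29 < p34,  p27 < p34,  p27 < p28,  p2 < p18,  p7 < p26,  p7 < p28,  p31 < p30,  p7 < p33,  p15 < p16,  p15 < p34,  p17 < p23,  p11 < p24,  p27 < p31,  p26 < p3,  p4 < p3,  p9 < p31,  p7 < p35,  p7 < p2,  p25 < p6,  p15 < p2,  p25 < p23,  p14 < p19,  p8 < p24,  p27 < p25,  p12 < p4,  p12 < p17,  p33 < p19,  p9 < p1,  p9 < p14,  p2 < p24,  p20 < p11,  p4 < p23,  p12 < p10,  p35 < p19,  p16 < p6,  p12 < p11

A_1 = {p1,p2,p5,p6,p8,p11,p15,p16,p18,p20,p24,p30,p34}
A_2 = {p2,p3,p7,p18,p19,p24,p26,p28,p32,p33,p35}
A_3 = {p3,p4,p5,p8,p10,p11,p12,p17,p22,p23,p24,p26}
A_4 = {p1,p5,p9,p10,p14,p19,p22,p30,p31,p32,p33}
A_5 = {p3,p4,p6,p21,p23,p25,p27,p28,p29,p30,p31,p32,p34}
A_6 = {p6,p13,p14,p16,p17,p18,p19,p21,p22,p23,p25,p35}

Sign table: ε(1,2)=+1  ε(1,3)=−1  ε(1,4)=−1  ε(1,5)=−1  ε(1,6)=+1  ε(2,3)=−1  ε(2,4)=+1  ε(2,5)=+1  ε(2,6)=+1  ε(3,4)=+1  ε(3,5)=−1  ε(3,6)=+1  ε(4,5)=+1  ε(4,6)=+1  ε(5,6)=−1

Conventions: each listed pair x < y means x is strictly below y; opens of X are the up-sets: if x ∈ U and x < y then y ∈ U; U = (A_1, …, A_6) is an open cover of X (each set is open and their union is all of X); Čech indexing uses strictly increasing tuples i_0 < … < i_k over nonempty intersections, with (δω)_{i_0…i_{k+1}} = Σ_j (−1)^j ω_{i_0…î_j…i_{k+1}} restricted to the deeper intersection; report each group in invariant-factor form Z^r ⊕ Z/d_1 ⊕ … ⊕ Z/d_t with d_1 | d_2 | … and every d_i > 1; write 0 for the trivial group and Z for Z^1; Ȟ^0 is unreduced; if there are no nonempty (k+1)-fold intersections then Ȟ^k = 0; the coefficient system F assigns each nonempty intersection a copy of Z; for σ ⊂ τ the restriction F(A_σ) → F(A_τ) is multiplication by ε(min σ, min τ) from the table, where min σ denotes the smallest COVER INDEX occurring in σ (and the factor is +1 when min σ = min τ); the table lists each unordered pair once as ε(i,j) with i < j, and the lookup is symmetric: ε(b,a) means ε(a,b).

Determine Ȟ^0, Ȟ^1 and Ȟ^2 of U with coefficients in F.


cover nerve:
  A12={p2,p18,p24} A13={p5,p8,p11,p24} A14={p1,p5,p30} A15={p6,p30,p34} A16={p6,p16,p18} A23={p3,p24,p26} A24={p19,p32,p33} A25={p3,p28,p32} A26={p18,p19,p35} A34={p5,p10,p22} A35={p3,p4,p23} A36={p17,p22,p23} A45={p30,p31,p32} A46={p14,p19,p22} A56={p6,p21,p23,p25}
  A123={p24} A126={p18} A134={p5} A145={p30} A156={p6} A235={p3} A245={p32} A246={p19} A346={p22} A356={p23}
C dims 6,15,10; δ0: rk 6, SNF 1^5·2; δ1: rk 9, SNF 1^9
Ȟ^0: (6−6)−0=0 ⇒ 0
Ȟ^1: (15−9)−6=0 plus torsion [2] ⇒ Z/2
Ȟ^2: (10−0)−9=1 ⇒ Z

Ȟ^0(U;F) ≅ 0; Ȟ^1(U;F) ≅ Z/2; Ȟ^2(U;F) ≅ Z


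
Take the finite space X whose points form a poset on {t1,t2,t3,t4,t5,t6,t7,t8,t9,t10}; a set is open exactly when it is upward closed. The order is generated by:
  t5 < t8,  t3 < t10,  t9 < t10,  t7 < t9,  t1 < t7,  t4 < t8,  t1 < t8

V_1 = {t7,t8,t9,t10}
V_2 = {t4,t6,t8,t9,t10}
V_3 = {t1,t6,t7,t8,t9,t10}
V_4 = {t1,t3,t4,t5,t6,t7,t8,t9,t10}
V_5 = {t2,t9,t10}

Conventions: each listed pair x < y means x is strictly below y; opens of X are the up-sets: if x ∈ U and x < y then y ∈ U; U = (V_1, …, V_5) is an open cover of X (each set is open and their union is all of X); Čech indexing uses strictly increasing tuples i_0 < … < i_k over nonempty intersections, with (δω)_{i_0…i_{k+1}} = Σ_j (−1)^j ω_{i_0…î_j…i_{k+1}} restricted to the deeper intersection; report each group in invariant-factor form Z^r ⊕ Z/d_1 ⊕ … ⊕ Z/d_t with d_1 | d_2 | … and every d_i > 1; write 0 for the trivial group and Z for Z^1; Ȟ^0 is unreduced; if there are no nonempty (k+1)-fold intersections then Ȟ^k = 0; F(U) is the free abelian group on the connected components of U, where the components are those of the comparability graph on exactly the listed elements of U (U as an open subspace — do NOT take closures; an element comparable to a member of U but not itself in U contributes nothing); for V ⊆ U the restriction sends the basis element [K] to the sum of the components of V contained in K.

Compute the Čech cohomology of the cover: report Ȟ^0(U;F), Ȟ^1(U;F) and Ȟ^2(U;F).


nerve simplices:
  V12={t8,t9,t10} V13={t7,t8,t9,t10} V14={t7,t8,t9,t10} V15={t9,t10} V23={t6,t8,t9,t10} V24={t4,t6,t8,t9,t10} V25={t9,t10} V34={t1,t6,t7,t8,t9,t10} V35={t9,t10} V45={t9,t10}
  V123={t8,t9,t10} V124={t8,t9,t10} V125={t9,t10} V134={t7,t8,t9,t10} V135={t9,t10} V145={t9,t10} V234={t6,t8,t9,t10} V235={t9,t10} V245={t9,t10} V345={t9,t10}
  V1234={t8,t9,t10} V1235={t9,t10} V1245={t9,t10} V1345={t9,t10} V2345={t9,t10}
  V12345={t9,t10}
components per intersection:
  V1: {t7,t9,t10} {t8}
  V2: {t4,t8} {t6} {t9,t10}
  V3: {t1,t7,t8,t9,t10} {t6}
  V4: {t1,t3,t4,t5,t7,t8,t9,t10} {t6}
  V5: {t2} {t9,t10}
  V12: {t8} {t9,t10}
  V13: {t7,t9,t10} {t8}
  V14: {t7,t9,t10} {t8}
  V15: {t9,t10}
  V23: {t6} {t8} {t9,t10}
  V24: {t4,t8} {t6} {t9,t10}
  V25: {t9,t10}
  V34: {t1,t7,t8,t9,t10} {t6}
  V35: {t9,t10}
  V45: {t9,t10}
  V123: {t8} {t9,t10}
  V124: {t8} {t9,t10}
  V125: {t9,t10}
  V134: {t7,t9,t10} {t8}
  V135: {t9,t10}
  V145: {t9,t10}
  V234: {t6} {t8} {t9,t10}
  V235: {t9,t10}
  V245: {t9,t10}
  V345: {t9,t10}
  V1234: {t8} {t9,t10}
  V1235: {t9,t10}
  V1245: {t9,t10}
  V1345: {t9,t10}
  V2345: {t9,t10}
  V12345: {t9,t10}
C dims 11,18,15,6; δ0: rk 8, SNF 1^8; δ1: rk 10, SNF 1^10; δ2: rk 5, SNF 1^5
degree 0: 11−8−0 = 3 → Ȟ^0 ≅ Z^3
degree 1: 18−10−8 = 0 → Ȟ^1 ≅ 0
degree 2: 15−5−10 = 0 → Ȟ^2 ≅ 0

Ȟ^0(U;F) ≅ Z^3,  Ȟ^1(U;F) ≅ 0,  Ȟ^2(U;F) ≅ 0


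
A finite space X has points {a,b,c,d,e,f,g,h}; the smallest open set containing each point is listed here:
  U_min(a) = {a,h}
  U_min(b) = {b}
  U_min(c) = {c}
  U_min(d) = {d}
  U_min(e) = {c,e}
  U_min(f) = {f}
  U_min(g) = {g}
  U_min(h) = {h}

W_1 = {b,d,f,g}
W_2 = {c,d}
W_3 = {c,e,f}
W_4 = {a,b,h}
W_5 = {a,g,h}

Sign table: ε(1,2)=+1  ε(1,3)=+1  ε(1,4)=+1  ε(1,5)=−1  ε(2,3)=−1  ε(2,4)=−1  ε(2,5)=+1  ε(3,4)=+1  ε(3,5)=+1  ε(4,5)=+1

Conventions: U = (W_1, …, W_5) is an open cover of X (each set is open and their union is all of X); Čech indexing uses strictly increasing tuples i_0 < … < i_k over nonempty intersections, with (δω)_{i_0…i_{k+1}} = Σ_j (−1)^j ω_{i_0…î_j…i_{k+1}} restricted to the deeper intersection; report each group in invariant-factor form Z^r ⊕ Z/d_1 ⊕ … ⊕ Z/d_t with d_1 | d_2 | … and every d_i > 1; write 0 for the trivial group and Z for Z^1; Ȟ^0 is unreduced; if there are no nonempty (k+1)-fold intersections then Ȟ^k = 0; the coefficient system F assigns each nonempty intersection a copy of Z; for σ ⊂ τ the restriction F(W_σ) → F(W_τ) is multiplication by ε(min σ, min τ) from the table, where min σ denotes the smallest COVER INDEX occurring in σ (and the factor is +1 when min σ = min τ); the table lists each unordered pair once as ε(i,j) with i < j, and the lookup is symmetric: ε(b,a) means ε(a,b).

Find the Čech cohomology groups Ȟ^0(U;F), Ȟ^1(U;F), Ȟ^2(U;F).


Ȟ^0 = 0, Ȟ^1 = Z ⊕ Z/2 and Ȟ^2 = 0

intersection data:
  W12={d} W13={f} W14={b} W15={g} W23={c} W45={a,h}
C dims 5,6; δ0: rk 5, SNF 1^4·2
Ȟ^0 = (5 − 5) − 0 = 0, so Ȟ^0 ≅ 0
Ȟ^1 = (6 − 0) − 5 = 1 plus torsion [2], so Ȟ^1 ≅ Z ⊕ Z/2
Ȟ^2 = (0 − 0) − 0 = 0, so Ȟ^2 ≅ 0


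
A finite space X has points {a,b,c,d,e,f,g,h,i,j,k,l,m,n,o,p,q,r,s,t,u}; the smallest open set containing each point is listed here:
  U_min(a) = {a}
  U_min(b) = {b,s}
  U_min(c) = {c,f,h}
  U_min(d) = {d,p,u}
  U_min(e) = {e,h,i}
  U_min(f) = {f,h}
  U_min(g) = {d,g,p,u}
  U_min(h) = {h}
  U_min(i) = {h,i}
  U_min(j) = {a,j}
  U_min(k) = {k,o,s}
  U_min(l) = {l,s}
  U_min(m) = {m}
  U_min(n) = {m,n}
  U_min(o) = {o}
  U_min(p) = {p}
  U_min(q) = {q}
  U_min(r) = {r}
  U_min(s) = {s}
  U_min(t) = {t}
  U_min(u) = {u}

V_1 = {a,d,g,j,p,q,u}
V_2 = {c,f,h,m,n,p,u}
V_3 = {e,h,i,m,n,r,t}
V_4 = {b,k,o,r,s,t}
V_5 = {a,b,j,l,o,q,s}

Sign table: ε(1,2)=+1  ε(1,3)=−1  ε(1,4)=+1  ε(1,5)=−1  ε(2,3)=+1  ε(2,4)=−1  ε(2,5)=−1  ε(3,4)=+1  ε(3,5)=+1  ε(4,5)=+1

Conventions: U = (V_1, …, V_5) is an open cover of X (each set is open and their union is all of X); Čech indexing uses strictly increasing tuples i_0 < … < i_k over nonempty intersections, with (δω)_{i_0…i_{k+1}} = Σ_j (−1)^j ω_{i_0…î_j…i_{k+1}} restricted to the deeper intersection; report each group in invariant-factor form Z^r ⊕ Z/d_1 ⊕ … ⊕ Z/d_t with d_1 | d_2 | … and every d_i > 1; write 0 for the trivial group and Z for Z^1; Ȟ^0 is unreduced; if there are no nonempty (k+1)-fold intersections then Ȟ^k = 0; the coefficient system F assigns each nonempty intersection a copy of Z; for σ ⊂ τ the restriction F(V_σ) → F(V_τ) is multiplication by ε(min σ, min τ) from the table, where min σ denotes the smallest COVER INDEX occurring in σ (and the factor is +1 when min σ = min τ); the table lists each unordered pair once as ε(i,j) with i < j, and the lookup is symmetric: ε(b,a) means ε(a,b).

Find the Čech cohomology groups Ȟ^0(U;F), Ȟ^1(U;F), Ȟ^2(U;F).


Ȟ^0 ≅ 0,  Ȟ^1 ≅ Z/2,  Ȟ^2 ≅ 0

nonempty overlaps:
  V12={p,u} V15={a,j,q} V23={h,m,n} V34={r,t} V45={b,o,s}
C dims 5,5; δ0: rk 5, SNF 1^4·2
degree 0: 5−5−0 = 0 → Ȟ^0 ≅ 0
degree 1: 5−0−5 = 0 plus torsion [2] → Ȟ^1 ≅ Z/2
degree 2: 0−0−0 = 0 → Ȟ^2 ≅ 0


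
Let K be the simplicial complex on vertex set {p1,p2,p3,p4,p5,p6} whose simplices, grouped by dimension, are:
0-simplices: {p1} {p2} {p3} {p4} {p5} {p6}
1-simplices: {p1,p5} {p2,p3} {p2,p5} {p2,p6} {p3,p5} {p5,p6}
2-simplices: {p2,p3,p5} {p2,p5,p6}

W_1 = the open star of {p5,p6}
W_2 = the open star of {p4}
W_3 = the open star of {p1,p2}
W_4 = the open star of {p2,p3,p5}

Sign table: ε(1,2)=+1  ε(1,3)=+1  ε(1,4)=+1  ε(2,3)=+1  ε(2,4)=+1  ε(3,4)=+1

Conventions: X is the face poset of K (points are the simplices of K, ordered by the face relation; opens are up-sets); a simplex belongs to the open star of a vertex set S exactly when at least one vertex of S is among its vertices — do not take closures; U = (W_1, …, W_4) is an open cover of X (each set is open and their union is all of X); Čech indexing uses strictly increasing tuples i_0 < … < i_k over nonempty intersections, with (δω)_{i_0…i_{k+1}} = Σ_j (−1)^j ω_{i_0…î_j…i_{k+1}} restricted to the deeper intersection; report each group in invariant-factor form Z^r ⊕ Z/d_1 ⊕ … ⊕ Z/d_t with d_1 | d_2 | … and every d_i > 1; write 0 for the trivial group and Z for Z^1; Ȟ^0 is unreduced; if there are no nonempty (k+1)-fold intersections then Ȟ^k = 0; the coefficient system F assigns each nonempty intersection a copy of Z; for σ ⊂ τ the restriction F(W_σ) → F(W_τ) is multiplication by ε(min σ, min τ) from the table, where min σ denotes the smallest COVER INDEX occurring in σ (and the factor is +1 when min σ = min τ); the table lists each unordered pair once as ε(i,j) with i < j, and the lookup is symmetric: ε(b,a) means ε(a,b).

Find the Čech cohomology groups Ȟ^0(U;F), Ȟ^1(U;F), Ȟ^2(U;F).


Ȟ^0 ≅ Z^2, Ȟ^1 ≅ 0 and Ȟ^2 ≅ 0

nerve simplices:
  W1={{p5},{p6},{p1,p5},{p2,p5},{p2,p6},{p3,p5},{p5,p6},{p2,p3,p5},{p2,p5,p6}} W2={{p4}} W3={{p1},{p2},{p1,p5},{p2,p3},{p2,p5},{p2,p6},{p2,p3,p5},{p2,p5,p6}} W4={{p2},{p3},{p5},{p1,p5},{p2,p3},{p2,p5},{p2,p6},{p3,p5},{p5,p6},{p2,p3,p5},{p2,p5,p6}}
  W13={{p1,p5},{p2,p5},{p2,p6},{p2,p3,p5},{p2,p5,p6}} W14={{p5},{p1,p5},{p2,p5},{p2,p6},{p3,p5},{p5,p6},{p2,p3,p5},{p2,p5,p6}} W34={{p2},{p1,p5},{p2,p3},{p2,p5},{p2,p6},{p2,p3,p5},{p2,p5,p6}}
  W134={{p1,p5},{p2,p5},{p2,p6},{p2,p3,p5},{p2,p5,p6}}
C dims 4,3,1; δ0: rk 2, SNF 1^2; δ1: rk 1, SNF 1^1
degree 0: 4−2−0 = 2 → Ȟ^0 ≅ Z^2
degree 1: 3−1−2 = 0 → Ȟ^1 ≅ 0
degree 2: 1−0−1 = 0 → Ȟ^2 ≅ 0


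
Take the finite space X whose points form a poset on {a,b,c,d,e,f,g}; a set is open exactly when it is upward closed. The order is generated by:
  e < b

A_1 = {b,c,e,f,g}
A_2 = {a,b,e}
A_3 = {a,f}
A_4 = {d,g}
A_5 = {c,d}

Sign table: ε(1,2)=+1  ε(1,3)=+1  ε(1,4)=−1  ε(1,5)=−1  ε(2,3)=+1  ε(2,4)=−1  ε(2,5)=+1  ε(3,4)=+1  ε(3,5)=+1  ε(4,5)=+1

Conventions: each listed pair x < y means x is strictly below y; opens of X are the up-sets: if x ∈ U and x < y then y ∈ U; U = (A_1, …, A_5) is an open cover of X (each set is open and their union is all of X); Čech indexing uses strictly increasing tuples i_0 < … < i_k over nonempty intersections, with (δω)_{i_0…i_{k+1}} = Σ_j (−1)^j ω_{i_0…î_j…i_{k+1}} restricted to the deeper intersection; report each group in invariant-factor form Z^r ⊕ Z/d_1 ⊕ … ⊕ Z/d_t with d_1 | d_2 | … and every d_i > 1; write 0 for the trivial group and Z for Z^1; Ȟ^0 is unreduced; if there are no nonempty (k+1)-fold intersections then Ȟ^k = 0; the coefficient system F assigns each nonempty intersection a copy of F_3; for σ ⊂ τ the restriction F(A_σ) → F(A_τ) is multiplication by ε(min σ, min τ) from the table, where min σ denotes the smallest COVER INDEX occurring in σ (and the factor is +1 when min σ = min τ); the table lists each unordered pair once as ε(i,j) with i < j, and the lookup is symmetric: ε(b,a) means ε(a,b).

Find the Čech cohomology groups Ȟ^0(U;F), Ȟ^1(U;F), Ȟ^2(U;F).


Ȟ^0 ≅ Z/3; Ȟ^1 ≅ Z/3 ⊕ Z/3; Ȟ^2 ≅ 0

nonempty overlaps:
  A12={b,e} A13={f} A14={g} A15={c} A23={a} A45={d}
C dims 5,6; δ0: rk_F3 4
degree 0: 5−4−0 = 1 → Ȟ^0 ≅ Z/3
degree 1: 6−0−4 = 2 → Ȟ^1 ≅ Z/3 ⊕ Z/3
degree 2: 0−0−0 = 0 → Ȟ^2 ≅ 0


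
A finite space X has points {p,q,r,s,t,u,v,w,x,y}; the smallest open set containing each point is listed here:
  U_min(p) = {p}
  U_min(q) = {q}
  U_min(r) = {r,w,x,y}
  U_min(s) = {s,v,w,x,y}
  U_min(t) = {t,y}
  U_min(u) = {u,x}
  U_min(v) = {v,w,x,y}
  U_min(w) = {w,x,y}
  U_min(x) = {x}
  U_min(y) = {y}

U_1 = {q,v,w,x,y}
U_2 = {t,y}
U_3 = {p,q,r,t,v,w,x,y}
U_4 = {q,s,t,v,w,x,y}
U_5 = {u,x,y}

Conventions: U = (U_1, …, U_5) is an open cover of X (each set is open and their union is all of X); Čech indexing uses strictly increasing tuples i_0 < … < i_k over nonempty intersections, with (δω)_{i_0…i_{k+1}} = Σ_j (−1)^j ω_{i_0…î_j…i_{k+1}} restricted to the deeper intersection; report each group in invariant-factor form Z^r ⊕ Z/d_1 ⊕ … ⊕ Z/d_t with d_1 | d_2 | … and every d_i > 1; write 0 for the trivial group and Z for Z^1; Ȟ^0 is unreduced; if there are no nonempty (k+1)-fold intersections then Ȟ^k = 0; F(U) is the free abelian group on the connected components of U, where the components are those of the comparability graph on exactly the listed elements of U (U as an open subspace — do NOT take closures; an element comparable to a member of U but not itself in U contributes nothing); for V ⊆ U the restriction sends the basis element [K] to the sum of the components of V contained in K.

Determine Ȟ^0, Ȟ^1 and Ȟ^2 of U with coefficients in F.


cover nerve:
  U12={y} U13={q,v,w,x,y} U14={q,v,w,x,y} U15={x,y} U23={t,y} U24={t,y} U25={y} U34={q,t,v,w,x,y} U35={x,y} U45={x,y}
  U123={y} U124={y} U125={y} U134={q,v,w,x,y} U135={x,y} U145={x,y} U234={t,y} U235={y} U245={y} U345={x,y}
  U1234={y} U1235={y} U1245={y} U1345={x,y} U2345={y}
  U12345={y}
components per intersection:
  U1: {q} {v,w,x,y}
  U2: {t,y}
  U3: {p} {q} {r,t,v,w,x,y}
  U4: {q} {s,t,v,w,x,y}
  U5: {u,x} {y}
  U12: {y}
  U13: {q} {v,w,x,y}
  U14: {q} {v,w,x,y}
  U15: {x} {y}
  U23: {t,y}
  U24: {t,y}
  U25: {y}
  U34: {q} {t,v,w,x,y}
  U35: {x} {y}
  U45: {x} {y}
  U123: {y}
  U124: {y}
  U125: {y}
  U134: {q} {v,w,x,y}
  U135: {x} {y}
  U145: {x} {y}
  U234: {t,y}
  U235: {y}
  U245: {y}
  U345: {x} {y}
  U1234: {y}
  U1235: {y}
  U1245: {y}
  U1345: {x} {y}
  U2345: {y}
  U12345: {y}
C dims 10,16,14,6; δ0: rk 7, SNF 1^7; δ1: rk 9, SNF 1^9; δ2: rk 5, SNF 1^5
Ȟ^0: (10−7)−0=3 ⇒ Z^3
Ȟ^1: (16−9)−7=0 ⇒ 0
Ȟ^2: (14−5)−9=0 ⇒ 0

Ȟ^0(U;F) ≅ Z^3, Ȟ^1(U;F) ≅ 0 and Ȟ^2(U;F) ≅ 0


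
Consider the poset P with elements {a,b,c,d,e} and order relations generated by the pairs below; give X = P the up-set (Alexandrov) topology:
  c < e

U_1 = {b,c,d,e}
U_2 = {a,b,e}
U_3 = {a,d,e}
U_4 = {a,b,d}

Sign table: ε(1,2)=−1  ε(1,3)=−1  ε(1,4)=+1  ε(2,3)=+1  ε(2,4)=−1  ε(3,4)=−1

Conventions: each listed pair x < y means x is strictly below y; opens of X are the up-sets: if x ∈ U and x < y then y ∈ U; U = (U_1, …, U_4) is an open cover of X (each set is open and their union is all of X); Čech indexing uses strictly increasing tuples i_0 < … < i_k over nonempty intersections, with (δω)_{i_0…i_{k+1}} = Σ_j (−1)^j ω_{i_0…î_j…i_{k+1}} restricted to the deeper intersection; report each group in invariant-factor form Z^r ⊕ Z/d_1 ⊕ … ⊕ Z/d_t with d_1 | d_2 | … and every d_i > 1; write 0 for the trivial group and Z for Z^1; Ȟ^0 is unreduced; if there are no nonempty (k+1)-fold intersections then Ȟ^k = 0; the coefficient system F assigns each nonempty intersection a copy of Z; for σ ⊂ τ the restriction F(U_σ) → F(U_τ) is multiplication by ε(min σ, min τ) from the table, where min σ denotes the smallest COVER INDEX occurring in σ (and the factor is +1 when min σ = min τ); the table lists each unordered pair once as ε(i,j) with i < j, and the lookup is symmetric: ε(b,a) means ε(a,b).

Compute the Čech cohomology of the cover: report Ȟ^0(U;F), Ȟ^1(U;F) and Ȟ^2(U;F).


cover nerve:
  U12={b,e} U13={d,e} U14={b,d} U23={a,e} U24={a,b} U34={a,d}
  U123={e} U124={b} U134={d} U234={a}
C dims 4,6,4; δ0: rk 3, SNF 1^3; δ1: rk 3, SNF 1^3
Ȟ^0: (4−3)−0=1 ⇒ Z
Ȟ^1: (6−3)−3=0 ⇒ 0
Ȟ^2: (4−0)−3=1 ⇒ Z

Ȟ^0 ≅ Z,  Ȟ^1 ≅ 0,  Ȟ^2 ≅ Z


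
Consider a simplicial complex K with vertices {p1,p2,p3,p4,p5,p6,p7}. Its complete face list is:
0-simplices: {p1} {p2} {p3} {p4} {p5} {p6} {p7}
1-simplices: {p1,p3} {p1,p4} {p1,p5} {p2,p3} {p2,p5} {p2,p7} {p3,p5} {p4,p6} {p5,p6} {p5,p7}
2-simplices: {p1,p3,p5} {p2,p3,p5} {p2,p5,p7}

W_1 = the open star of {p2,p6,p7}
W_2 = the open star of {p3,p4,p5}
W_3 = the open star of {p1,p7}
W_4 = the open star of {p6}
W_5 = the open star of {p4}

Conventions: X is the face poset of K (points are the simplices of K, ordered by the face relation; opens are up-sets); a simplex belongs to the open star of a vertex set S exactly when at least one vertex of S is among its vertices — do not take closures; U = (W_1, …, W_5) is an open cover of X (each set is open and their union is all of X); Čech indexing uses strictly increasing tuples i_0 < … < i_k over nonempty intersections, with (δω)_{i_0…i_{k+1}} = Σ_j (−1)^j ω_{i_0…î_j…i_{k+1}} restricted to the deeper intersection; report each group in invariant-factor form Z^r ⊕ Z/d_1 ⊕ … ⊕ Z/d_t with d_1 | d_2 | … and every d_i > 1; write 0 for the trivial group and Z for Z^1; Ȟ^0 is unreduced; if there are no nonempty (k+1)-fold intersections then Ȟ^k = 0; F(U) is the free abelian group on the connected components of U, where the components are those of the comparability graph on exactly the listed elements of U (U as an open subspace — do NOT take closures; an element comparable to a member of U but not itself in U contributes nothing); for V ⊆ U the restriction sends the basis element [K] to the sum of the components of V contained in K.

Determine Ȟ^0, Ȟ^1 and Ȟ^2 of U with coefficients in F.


intersection data:
  W1={{p2},{p6},{p7},{p2,p3},{p2,p5},{p2,p7},{p4,p6},{p5,p6},{p5,p7},{p2,p3,p5},{p2,p5,p7}} W2={{p3},{p4},{p5},{p1,p3},{p1,p4},{p1,p5},{p2,p3},{p2,p5},{p3,p5},{p4,p6},{p5,p6},{p5,p7},{p1,p3,p5},{p2,p3,p5},{p2,p5,p7}} W3={{p1},{p7},{p1,p3},{p1,p4},{p1,p5},{p2,p7},{p5,p7},{p1,p3,p5},{p2,p5,p7}} W4={{p6},{p4,p6},{p5,p6}} W5={{p4},{p1,p4},{p4,p6}}
  W12={{p2,p3},{p2,p5},{p4,p6},{p5,p6},{p5,p7},{p2,p3,p5},{p2,p5,p7}} W13={{p7},{p2,p7},{p5,p7},{p2,p5,p7}} W14={{p6},{p4,p6},{p5,p6}} W15={{p4,p6}} W23={{p1,p3},{p1,p4},{p1,p5},{p5,p7},{p1,p3,p5},{p2,p5,p7}} W24={{p4,p6},{p5,p6}} W25={{p4},{p1,p4},{p4,p6}} W35={{p1,p4}} W45={{p4,p6}}
  W123={{p5,p7},{p2,p5,p7}} W124={{p4,p6},{p5,p6}} W125={{p4,p6}} W145={{p4,p6}} W235={{p1,p4}} W245={{p4,p6}}
  W1245={{p4,p6}}
components per intersection:
  W1: {{p2},{p7},{p2,p3},{p2,p5},{p2,p7},{p5,p7},{p2,p3,p5},{p2,p5,p7}} {{p6},{p4,p6},{p5,p6}}
  W2: {{p3},{p5},{p1,p3},{p1,p5},{p2,p3},{p2,p5},{p3,p5},{p5,p6},{p5,p7},{p1,p3,p5},{p2,p3,p5},{p2,p5,p7}} {{p4},{p1,p4},{p4,p6}}
  W3: {{p1},{p1,p3},{p1,p4},{p1,p5},{p1,p3,p5}} {{p7},{p2,p7},{p5,p7},{p2,p5,p7}}
  W4: {{p6},{p4,p6},{p5,p6}}
  W5: {{p4},{p1,p4},{p4,p6}}
  W12: {{p2,p3},{p2,p5},{p5,p7},{p2,p3,p5},{p2,p5,p7}} {{p4,p6}} {{p5,p6}}
  W13: {{p7},{p2,p7},{p5,p7},{p2,p5,p7}}
  W14: {{p6},{p4,p6},{p5,p6}}
  W15: {{p4,p6}}
  W23: {{p1,p3},{p1,p5},{p1,p3,p5}} {{p1,p4}} {{p5,p7},{p2,p5,p7}}
  W24: {{p4,p6}} {{p5,p6}}
  W25: {{p4},{p1,p4},{p4,p6}}
  W35: {{p1,p4}}
  W45: {{p4,p6}}
  W123: {{p5,p7},{p2,p5,p7}}
  W124: {{p4,p6}} {{p5,p6}}
  W125: {{p4,p6}}
  W145: {{p4,p6}}
  W235: {{p1,p4}}
  W245: {{p4,p6}}
  W1245: {{p4,p6}}
C dims 8,14,7,1; δ0: rk 7, SNF 1^7; δ1: rk 6, SNF 1^6; δ2: rk 1, SNF 1^1
Ȟ^0 = (8 − 7) − 0 = 1, so Ȟ^0 ≅ Z
Ȟ^1 = (14 − 6) − 7 = 1, so Ȟ^1 ≅ Z
Ȟ^2 = (7 − 1) − 6 = 0, so Ȟ^2 ≅ 0

Ȟ^0 ≅ Z; Ȟ^1 ≅ Z; Ȟ^2 ≅ 0


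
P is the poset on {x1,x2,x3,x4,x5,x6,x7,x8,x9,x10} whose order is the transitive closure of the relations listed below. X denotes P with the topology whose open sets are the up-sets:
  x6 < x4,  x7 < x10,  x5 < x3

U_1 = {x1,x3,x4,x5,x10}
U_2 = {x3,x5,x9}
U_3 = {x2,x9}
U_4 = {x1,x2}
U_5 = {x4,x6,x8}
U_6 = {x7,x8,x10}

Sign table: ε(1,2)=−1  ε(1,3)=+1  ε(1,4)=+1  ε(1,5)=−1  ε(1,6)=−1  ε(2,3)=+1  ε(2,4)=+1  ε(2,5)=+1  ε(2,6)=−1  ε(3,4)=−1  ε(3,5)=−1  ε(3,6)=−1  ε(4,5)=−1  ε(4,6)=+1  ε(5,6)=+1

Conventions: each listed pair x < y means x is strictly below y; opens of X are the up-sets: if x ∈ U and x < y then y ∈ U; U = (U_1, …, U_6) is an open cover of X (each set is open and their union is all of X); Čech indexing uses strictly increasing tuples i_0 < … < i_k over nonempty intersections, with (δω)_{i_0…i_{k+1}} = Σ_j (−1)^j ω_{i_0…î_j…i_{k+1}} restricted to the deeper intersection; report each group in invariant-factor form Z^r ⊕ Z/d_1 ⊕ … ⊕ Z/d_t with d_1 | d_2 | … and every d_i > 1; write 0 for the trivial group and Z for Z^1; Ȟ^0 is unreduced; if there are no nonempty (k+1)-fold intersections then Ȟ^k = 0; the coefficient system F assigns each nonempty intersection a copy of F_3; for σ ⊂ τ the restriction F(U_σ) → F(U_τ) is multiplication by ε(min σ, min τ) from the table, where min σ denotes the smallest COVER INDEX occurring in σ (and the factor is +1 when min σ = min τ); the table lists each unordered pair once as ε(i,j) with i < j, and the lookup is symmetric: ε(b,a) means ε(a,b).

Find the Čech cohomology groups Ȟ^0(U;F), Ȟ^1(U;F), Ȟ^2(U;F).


Ȟ^0 = Z/3; Ȟ^1 = Z/3 ⊕ Z/3; Ȟ^2 = 0

nonempty overlaps:
  U12={x3,x5} U14={x1} U15={x4} U16={x10} U23={x9} U34={x2} U56={x8}
C dims 6,7; δ0: rk_F3 5
degree 0: 6−5−0 = 1 → Ȟ^0 ≅ Z/3
degree 1: 7−0−5 = 2 → Ȟ^1 ≅ Z/3 ⊕ Z/3
degree 2: 0−0−0 = 0 → Ȟ^2 ≅ 0


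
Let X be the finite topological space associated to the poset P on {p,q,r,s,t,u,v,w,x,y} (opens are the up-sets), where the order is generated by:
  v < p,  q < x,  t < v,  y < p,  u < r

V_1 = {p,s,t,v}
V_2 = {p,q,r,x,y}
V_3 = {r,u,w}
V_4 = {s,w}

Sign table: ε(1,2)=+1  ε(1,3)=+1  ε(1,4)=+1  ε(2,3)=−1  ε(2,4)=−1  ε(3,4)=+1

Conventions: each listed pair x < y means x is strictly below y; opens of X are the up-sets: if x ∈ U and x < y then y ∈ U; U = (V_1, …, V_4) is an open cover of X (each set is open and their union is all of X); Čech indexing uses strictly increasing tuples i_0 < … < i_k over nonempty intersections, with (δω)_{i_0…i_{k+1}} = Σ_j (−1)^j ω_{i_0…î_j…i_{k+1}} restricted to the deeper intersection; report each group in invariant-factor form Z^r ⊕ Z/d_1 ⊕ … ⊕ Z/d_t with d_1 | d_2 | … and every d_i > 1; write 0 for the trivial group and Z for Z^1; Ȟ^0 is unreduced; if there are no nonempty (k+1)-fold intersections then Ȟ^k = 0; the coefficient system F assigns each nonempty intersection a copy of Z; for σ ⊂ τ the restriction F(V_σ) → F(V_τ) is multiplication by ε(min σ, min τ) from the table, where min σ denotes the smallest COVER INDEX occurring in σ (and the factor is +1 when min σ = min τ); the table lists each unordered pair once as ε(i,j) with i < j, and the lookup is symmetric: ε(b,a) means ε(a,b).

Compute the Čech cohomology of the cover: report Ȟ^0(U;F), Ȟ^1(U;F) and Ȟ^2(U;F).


cover nerve:
  V12={p} V14={s} V23={r} V34={w}
C dims 4,4; δ0: rk 4, SNF 1^3·2
Ȟ^0: (4−4)−0=0 ⇒ 0
Ȟ^1: (4−0)−4=0 plus torsion [2] ⇒ Z/2
Ȟ^2: (0−0)−0=0 ⇒ 0

Ȟ^0 ≅ 0; Ȟ^1 ≅ Z/2; Ȟ^2 ≅ 0


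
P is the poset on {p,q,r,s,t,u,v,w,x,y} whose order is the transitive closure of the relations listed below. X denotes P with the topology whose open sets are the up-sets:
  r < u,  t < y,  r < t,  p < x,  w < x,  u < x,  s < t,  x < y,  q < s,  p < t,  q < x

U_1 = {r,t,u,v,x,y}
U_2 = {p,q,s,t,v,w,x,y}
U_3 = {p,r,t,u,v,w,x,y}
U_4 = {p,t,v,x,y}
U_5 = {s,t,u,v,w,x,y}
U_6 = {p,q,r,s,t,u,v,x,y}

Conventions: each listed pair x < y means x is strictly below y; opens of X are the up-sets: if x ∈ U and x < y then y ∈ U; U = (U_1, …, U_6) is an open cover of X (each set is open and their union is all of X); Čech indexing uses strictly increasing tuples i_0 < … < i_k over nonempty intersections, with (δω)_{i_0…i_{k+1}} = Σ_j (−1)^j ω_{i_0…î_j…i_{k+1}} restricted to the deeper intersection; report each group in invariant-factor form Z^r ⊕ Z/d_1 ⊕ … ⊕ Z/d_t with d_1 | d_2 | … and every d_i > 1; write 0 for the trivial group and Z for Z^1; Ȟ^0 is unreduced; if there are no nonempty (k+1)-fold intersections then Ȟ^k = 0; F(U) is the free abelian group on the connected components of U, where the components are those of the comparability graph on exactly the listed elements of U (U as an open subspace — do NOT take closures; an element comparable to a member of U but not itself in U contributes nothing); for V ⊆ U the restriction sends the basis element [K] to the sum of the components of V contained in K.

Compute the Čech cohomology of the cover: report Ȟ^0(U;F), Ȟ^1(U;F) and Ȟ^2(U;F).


Ȟ^0 = Z^2; Ȟ^1 = 0; Ȟ^2 = 0

intersection data:
  U12={t,v,x,y} U13={r,t,u,v,x,y} U14={t,v,x,y} U15={t,u,v,x,y} U16={r,t,u,v,x,y} U23={p,t,v,w,x,y} U24={p,t,v,x,y} U25={s,t,v,w,x,y} U26={p,q,s,t,v,x,y} U34={p,t,v,x,y} U35={t,u,v,w,x,y} U36={p,r,t,u,v,x,y} U45={t,v,x,y} U46={p,t,v,x,y} U56={s,t,u,v,x,y}
  U123={t,v,x,y} U124={t,v,x,y} U125={t,v,x,y} U126={t,v,x,y} U134={t,v,x,y} U135={t,u,v,x,y} U136={r,t,u,v,x,y} U145={t,v,x,y} U146={t,v,x,y} U156={t,u,v,x,y} U234={p,t,v,x,y} U235={t,v,w,x,y} U236={p,t,v,x,y} U245={t,v,x,y} U246={p,t,v,x,y} U256={s,t,v,x,y} U345={t,v,x,y} U346={p,t,v,x,y} U356={t,u,v,x,y} U456={t,v,x,y}
  U1234={t,v,x,y} U1235={t,v,x,y} U1236={t,v,x,y} U1245={t,v,x,y} U1246={t,v,x,y} U1256={t,v,x,y} U1345={t,v,x,y} U1346={t,v,x,y} U1356={t,u,v,x,y} U1456={t,v,x,y} U2345={t,v,x,y} U2346={p,t,v,x,y} U2356={t,v,x,y} U2456={t,v,x,y} U3456={t,v,x,y}
  U12345={t,v,x,y} U12346={t,v,x,y} U12356={t,v,x,y} U12456={t,v,x,y} U13456={t,v,x,y} U23456={t,v,x,y}
  U123456={t,v,x,y}
components per intersection:
  U1: {r,t,u,x,y} {v}
  U2: {p,q,s,t,w,x,y} {v}
  U3: {p,r,t,u,w,x,y} {v}
  U4: {p,t,x,y} {v}
  U5: {s,t,u,w,x,y} {v}
  U6: {p,q,r,s,t,u,x,y} {v}
  U12: {t,x,y} {v}
  U13: {r,t,u,x,y} {v}
  U14: {t,x,y} {v}
  U15: {t,u,x,y} {v}
  U16: {r,t,u,x,y} {v}
  U23: {p,t,w,x,y} {v}
  U24: {p,t,x,y} {v}
  U25: {s,t,w,x,y} {v}
  U26: {p,q,s,t,x,y} {v}
  U34: {p,t,x,y} {v}
  U35: {t,u,w,x,y} {v}
  U36: {p,r,t,u,x,y} {v}
  U45: {t,x,y} {v}
  U46: {p,t,x,y} {v}
  U56: {s,t,u,x,y} {v}
  U123: {t,x,y} {v}
  U124: {t,x,y} {v}
  U125: {t,x,y} {v}
  U126: {t,x,y} {v}
  U134: {t,x,y} {v}
  U135: {t,u,x,y} {v}
  U136: {r,t,u,x,y} {v}
  U145: {t,x,y} {v}
  U146: {t,x,y} {v}
  U156: {t,u,x,y} {v}
  U234: {p,t,x,y} {v}
  U235: {t,w,x,y} {v}
  U236: {p,t,x,y} {v}
  U245: {t,x,y} {v}
  U246: {p,t,x,y} {v}
  U256: {s,t,x,y} {v}
  U345: {t,x,y} {v}
  U346: {p,t,x,y} {v}
  U356: {t,u,x,y} {v}
  U456: {t,x,y} {v}
  U1234: {t,x,y} {v}
  U1235: {t,x,y} {v}
  U1236: {t,x,y} {v}
  U1245: {t,x,y} {v}
  U1246: {t,x,y} {v}
  U1256: {t,x,y} {v}
  U1345: {t,x,y} {v}
  U1346: {t,x,y} {v}
  U1356: {t,u,x,y} {v}
  U1456: {t,x,y} {v}
  U2345: {t,x,y} {v}
  U2346: {p,t,x,y} {v}
  U2356: {t,x,y} {v}
  U2456: {t,x,y} {v}
  U3456: {t,x,y} {v}
  U12345: {t,x,y} {v}
  U12346: {t,x,y} {v}
  U12356: {t,x,y} {v}
  U12456: {t,x,y} {v}
  U13456: {t,x,y} {v}
  U23456: {t,x,y} {v}
  U123456: {t,x,y} {v}
C dims 12,30,40,30; δ0: rk 10, SNF 1^10; δ1: rk 20, SNF 1^20; δ2: rk 20, SNF 1^20
Ȟ^0 = (12 − 10) − 0 = 2, so Ȟ^0 ≅ Z^2
Ȟ^1 = (30 − 20) − 10 = 0, so Ȟ^1 ≅ 0
Ȟ^2 = (40 − 20) − 20 = 0, so Ȟ^2 ≅ 0


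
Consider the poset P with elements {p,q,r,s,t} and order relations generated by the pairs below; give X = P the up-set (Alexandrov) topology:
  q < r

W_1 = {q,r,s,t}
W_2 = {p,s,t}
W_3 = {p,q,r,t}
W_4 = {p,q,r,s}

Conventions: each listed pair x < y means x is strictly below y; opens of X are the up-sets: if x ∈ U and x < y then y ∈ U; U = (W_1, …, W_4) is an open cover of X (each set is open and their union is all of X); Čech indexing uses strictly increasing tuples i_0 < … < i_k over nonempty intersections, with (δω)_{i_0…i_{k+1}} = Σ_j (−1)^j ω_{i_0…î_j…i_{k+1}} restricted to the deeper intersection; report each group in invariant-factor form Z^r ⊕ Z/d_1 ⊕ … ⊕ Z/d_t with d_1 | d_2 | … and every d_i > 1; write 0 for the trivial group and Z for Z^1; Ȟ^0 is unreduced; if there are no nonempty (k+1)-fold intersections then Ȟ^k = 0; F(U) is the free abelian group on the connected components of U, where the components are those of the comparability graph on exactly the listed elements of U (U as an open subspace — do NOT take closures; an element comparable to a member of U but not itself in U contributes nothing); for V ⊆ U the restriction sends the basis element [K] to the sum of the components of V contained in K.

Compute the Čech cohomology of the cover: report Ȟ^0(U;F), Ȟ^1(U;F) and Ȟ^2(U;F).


Ȟ^0 = Z^4, Ȟ^1 = 0, Ȟ^2 = 0

nerve simplices:
  W12={s,t} W13={q,r,t} W14={q,r,s} W23={p,t} W24={p,s} W34={p,q,r}
  W123={t} W124={s} W134={q,r} W234={p}
components per intersection:
  W1: {q,r} {s} {t}
  W2: {p} {s} {t}
  W3: {p} {q,r} {t}
  W4: {p} {q,r} {s}
  W12: {s} {t}
  W13: {q,r} {t}
  W14: {q,r} {s}
  W23: {p} {t}
  W24: {p} {s}
  W34: {p} {q,r}
  W123: {t}
  W124: {s}
  W134: {q,r}
  W234: {p}
C dims 12,12,4; δ0: rk 8, SNF 1^8; δ1: rk 4, SNF 1^4
degree 0: 12−8−0 = 4 → Ȟ^0 ≅ Z^4
degree 1: 12−4−8 = 0 → Ȟ^1 ≅ 0
degree 2: 4−0−4 = 0 → Ȟ^2 ≅ 0


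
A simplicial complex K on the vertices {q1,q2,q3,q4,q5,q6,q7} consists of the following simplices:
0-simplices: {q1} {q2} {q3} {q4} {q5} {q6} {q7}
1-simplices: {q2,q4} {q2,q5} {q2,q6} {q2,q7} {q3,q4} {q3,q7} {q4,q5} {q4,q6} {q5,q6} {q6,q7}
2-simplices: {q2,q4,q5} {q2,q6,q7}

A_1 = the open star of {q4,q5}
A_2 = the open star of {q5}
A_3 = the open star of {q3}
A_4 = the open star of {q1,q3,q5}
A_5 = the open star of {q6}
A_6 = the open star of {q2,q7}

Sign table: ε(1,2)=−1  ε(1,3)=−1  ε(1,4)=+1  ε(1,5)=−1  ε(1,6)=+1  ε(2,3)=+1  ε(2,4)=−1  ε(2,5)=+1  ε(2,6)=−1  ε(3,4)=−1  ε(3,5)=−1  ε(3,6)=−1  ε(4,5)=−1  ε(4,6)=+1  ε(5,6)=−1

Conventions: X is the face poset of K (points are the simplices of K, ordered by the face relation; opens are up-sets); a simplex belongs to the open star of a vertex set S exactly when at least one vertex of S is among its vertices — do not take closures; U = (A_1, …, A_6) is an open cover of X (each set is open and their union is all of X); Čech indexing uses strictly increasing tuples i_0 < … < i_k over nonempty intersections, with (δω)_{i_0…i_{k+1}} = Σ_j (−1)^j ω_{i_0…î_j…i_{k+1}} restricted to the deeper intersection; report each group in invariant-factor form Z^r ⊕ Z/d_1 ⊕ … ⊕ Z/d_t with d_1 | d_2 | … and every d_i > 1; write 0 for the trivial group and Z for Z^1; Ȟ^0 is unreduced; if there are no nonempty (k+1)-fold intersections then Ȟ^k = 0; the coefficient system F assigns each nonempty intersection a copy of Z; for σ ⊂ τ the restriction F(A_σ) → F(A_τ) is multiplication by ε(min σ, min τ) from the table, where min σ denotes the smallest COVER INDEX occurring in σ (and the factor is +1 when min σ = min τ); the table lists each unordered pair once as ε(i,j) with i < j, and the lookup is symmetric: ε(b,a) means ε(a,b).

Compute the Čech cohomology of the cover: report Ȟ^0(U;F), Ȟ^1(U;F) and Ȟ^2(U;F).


Ȟ^0 ≅ Z,  Ȟ^1 ≅ Z,  Ȟ^2 ≅ 0

nonempty intersections:
  A1={{q4},{q5},{q2,q4},{q2,q5},{q3,q4},{q4,q5},{q4,q6},{q5,q6},{q2,q4,q5}} A2={{q5},{q2,q5},{q4,q5},{q5,q6},{q2,q4,q5}} A3={{q3},{q3,q4},{q3,q7}} A4={{q1},{q3},{q5},{q2,q5},{q3,q4},{q3,q7},{q4,q5},{q5,q6},{q2,q4,q5}} A5={{q6},{q2,q6},{q4,q6},{q5,q6},{q6,q7},{q2,q6,q7}} A6={{q2},{q7},{q2,q4},{q2,q5},{q2,q6},{q2,q7},{q3,q7},{q6,q7},{q2,q4,q5},{q2,q6,q7}}
  A12={{q5},{q2,q5},{q4,q5},{q5,q6},{q2,q4,q5}} A13={{q3,q4}} A14={{q5},{q2,q5},{q3,q4},{q4,q5},{q5,q6},{q2,q4,q5}} A15={{q4,q6},{q5,q6}} A16={{q2,q4},{q2,q5},{q2,q4,q5}} A24={{q5},{q2,q5},{q4,q5},{q5,q6},{q2,q4,q5}} A25={{q5,q6}} A26={{q2,q5},{q2,q4,q5}} A34={{q3},{q3,q4},{q3,q7}} A36={{q3,q7}} A45={{q5,q6}} A46={{q2,q5},{q3,q7},{q2,q4,q5}} A56={{q2,q6},{q6,q7},{q2,q6,q7}}
  A124={{q5},{q2,q5},{q4,q5},{q5,q6},{q2,q4,q5}} A125={{q5,q6}} A126={{q2,q5},{q2,q4,q5}} A134={{q3,q4}} A145={{q5,q6}} A146={{q2,q5},{q2,q4,q5}} A245={{q5,q6}} A246={{q2,q5},{q2,q4,q5}} A346={{q3,q7}}
  A1245={{q5,q6}} A1246={{q2,q5},{q2,q4,q5}}
C dims 6,13,9,2; δ0: rk 5, SNF 1^5; δ1: rk 7, SNF 1^7; δ2: rk 2, SNF 1^2
Ȟ^0: (6−5)−0=1 ⇒ Z
Ȟ^1: (13−7)−5=1 ⇒ Z
Ȟ^2: (9−2)−7=0 ⇒ 0
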